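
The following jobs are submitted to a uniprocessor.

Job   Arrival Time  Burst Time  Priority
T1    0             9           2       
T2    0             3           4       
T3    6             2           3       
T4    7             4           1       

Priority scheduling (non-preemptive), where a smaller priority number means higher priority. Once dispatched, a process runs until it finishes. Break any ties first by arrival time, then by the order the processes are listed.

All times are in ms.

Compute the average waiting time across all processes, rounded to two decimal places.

Timeline: | T1 0-9 | T4 9-13 | T3 13-15 | T2 15-18 |
Completion: T1=9  T2=18  T3=15  T4=13
Turnaround (C−A): T1=9  T2=18  T3=9  T4=6
Waiting times: T1=0, T2=15, T3=7, T4=2
Average waiting = (0+15+7+2) / 4 = 24/4 = 6.00

6.00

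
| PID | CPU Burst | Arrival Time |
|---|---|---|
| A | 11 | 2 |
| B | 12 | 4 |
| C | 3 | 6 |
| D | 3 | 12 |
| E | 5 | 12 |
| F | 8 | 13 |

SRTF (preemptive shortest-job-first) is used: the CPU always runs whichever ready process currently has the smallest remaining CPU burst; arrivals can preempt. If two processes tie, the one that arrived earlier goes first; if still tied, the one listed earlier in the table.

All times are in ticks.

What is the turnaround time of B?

40

Timeline: | idle 0-2 | A 2-6 | C 6-9 | A 9-12 | D 12-15 | A 15-19 | E 19-24 | F 24-32 | B 32-44 |
Completion: A=19  B=44  C=9  D=15  E=24  F=32
Turnaround(B) = completion − arrival = 44 − 4 = 40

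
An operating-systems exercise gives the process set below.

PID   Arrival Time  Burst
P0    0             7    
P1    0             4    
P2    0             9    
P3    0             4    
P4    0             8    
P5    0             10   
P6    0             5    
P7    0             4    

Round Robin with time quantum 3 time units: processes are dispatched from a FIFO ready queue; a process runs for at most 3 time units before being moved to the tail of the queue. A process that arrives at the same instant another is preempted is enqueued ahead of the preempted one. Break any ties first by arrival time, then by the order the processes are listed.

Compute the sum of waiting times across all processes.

Schedule: | P0 0-3 | P1 3-6 | P2 6-9 | P3 9-12 | P4 12-15 | P5 15-18 | P6 18-21 | P7 21-24 | P0 24-27 | P1 27-28 | P2 28-31 | P3 31-32 | P4 32-35 | P5 35-38 | P6 38-40 | P7 40-41 | P0 41-42 | P2 42-45 | P4 45-47 | P5 47-51 |
Completion: P0=42  P1=28  P2=45  P3=32  P4=47  P5=51  P6=40  P7=41
Turnaround (C−A): P0=42  P1=28  P2=45  P3=32  P4=47  P5=51  P6=40  P7=41
Waiting = turnaround − burst: P0=35, P1=24, P2=36, P3=28, P4=39, P5=41, P6=35, P7=37
Total waiting = 35 + 24 + 36 + 28 + 39 + 41 + 35 + 37 = 275

275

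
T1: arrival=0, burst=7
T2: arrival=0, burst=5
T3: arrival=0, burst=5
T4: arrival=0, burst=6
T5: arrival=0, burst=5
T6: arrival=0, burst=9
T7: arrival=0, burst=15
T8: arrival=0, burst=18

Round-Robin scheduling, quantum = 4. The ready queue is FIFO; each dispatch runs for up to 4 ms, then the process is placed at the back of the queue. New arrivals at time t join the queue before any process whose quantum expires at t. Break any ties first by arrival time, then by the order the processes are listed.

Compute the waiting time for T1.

28

Timeline: | T1 0-4 | T2 4-8 | T3 8-12 | T4 12-16 | T5 16-20 | T6 20-24 | T7 24-28 | T8 28-32 | T1 32-35 | T2 35-36 | T3 36-37 | T4 37-39 | T5 39-40 | T6 40-44 | T7 44-48 | T8 48-52 | T6 52-53 | T7 53-57 | T8 57-61 | T7 61-64 | T8 64-70 |
Completion: T1=35  T2=36  T3=37  T4=39  T5=40  T6=53  T7=64  T8=70
Turnaround (C−A): T1=35  T2=36  T3=37  T4=39  T5=40  T6=53  T7=64  T8=70
Waiting(T1) = turnaround − burst = 35 − 7 = 28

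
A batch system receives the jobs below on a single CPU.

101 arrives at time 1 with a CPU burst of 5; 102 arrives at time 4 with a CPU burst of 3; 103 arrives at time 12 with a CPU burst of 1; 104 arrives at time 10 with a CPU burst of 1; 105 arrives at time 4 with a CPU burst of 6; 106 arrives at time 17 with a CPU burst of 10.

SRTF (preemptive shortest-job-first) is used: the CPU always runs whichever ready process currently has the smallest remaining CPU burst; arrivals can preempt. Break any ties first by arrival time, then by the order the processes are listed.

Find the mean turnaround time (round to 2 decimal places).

5.83

Gantt: | idle 0-1 | 101 1-6 | 102 6-9 | 105 9-10 | 104 10-11 | 105 11-12 | 103 12-13 | 105 13-17 | 106 17-27 |
Completion: 101=6  102=9  103=13  104=11  105=17  106=27
Turnaround (C−A): 101=5  102=5  103=1  104=1  105=13  106=10
Turnaround times: 101=5, 102=5, 103=1, 104=1, 105=13, 106=10
Average turnaround = (5+5+1+1+13+10) / 6 = 35/6 = 5.83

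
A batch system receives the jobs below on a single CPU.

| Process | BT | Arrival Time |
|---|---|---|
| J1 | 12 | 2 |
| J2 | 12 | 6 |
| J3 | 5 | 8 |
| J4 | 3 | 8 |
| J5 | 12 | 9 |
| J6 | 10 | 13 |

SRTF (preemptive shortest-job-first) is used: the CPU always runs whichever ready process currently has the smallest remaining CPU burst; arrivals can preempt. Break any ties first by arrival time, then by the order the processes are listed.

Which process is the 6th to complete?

Timeline: | idle 0-2 | J1 2-8 | J4 8-11 | J3 11-16 | J1 16-22 | J6 22-32 | J2 32-44 | J5 44-56 |
Completion: J1=22  J2=44  J3=16  J4=11  J5=56  J6=32
Turnaround (C−A): J1=20  J2=38  J3=8  J4=3  J5=47  J6=19
Finish order: J4 → J3 → J1 → J6 → J2 → J5

J5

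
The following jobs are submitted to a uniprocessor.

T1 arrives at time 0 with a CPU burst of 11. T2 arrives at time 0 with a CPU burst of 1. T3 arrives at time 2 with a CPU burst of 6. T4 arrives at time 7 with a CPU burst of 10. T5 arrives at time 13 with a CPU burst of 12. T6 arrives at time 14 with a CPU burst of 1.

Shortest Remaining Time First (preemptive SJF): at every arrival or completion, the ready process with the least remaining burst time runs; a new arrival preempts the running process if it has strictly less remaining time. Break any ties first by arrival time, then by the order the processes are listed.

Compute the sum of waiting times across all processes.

Timeline: | T2 0-1 | T1 1-2 | T3 2-8 | T1 8-14 | T6 14-15 | T1 15-19 | T4 19-29 | T5 29-41 |
Completion: T1=19  T2=1  T3=8  T4=29  T5=41  T6=15
Turnaround (C−A): T1=19  T2=1  T3=6  T4=22  T5=28  T6=1
Waiting = turnaround − burst: T1=8, T2=0, T3=0, T4=12, T5=16, T6=0
Total waiting = 8 + 0 + 0 + 12 + 16 + 0 = 36

36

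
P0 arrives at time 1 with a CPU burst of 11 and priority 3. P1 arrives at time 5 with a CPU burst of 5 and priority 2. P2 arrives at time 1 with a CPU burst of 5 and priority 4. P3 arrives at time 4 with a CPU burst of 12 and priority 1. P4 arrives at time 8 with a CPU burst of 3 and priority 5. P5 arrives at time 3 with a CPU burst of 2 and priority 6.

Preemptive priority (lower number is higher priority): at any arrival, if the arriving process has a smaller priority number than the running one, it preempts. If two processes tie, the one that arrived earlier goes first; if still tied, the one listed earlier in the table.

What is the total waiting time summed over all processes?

Schedule: | idle 0-1 | P0 1-4 | P3 4-16 | P1 16-21 | P0 21-29 | P2 29-34 | P4 34-37 | P5 37-39 |
Completion: P0=29  P1=21  P2=34  P3=16  P4=37  P5=39
Waiting = turnaround − burst: P0=17, P1=11, P2=28, P3=0, P4=26, P5=34
Total waiting = 17 + 11 + 28 + 0 + 26 + 34 = 116

116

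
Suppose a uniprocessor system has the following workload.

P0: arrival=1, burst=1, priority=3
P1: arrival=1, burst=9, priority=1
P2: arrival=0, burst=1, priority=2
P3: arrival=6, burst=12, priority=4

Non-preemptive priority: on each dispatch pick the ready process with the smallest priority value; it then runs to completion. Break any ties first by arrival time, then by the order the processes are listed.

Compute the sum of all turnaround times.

Gantt: | P2 0-1 | P1 1-10 | P0 10-11 | P3 11-23 |
Completion: P0=11  P1=10  P2=1  P3=23
Turnaround = completion − arrival: P0=10, P1=9, P2=1, P3=17
Total turnaround = 10 + 9 + 1 + 17 = 37

37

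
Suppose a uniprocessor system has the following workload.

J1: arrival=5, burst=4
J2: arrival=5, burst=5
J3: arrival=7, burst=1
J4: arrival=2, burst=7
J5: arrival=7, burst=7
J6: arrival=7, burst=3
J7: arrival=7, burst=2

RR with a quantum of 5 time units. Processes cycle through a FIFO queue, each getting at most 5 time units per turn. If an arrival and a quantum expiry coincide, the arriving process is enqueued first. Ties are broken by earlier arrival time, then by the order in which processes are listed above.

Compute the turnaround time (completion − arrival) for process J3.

Gantt: | idle 0-2 | J4 2-7 | J1 7-11 | J2 11-16 | J3 16-17 | J5 17-22 | J6 22-25 | J7 25-27 | J4 27-29 | J5 29-31 |
Completion: J1=11  J2=16  J3=17  J4=29  J5=31  J6=25  J7=27
Turnaround (C−A): J1=6  J2=11  J3=10  J4=27  J5=24  J6=18  J7=20
Turnaround(J3) = completion − arrival = 17 − 7 = 10

10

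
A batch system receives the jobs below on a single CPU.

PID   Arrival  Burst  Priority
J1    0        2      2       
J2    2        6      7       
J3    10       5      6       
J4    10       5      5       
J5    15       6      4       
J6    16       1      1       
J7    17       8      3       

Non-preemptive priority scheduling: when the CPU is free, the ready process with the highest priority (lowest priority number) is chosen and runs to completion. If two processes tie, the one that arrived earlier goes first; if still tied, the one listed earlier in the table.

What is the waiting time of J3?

Schedule: | J1 0-2 | J2 2-8 | idle 8-10 | J4 10-15 | J5 15-21 | J6 21-22 | J7 22-30 | J3 30-35 |
Completion: J1=2  J2=8  J3=35  J4=15  J5=21  J6=22  J7=30
Waiting(J3) = turnaround − burst = 25 − 5 = 20

20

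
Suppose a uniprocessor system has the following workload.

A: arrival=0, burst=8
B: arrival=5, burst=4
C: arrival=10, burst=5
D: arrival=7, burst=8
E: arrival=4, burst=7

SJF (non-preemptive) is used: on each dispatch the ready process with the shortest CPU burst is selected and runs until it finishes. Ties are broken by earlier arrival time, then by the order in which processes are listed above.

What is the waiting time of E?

Timeline: | A 0-8 | B 8-12 | C 12-17 | E 17-24 | D 24-32 |
Completion: A=8  B=12  C=17  D=32  E=24
Waiting(E) = turnaround − burst = 20 − 7 = 13

13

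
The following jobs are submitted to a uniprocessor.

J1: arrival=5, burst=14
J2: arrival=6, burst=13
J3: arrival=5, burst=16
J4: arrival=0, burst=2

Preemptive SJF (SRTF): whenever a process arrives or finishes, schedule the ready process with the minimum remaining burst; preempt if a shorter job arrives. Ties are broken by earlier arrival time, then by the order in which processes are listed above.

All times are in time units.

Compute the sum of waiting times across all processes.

40

Timeline: | J4 0-2 | idle 2-5 | J1 5-19 | J2 19-32 | J3 32-48 |
Completion: J1=19  J2=32  J3=48  J4=2
Turnaround (C−A): J1=14  J2=26  J3=43  J4=2
Waiting = turnaround − burst: J1=0, J2=13, J3=27, J4=0
Total waiting = 0 + 13 + 27 + 0 = 40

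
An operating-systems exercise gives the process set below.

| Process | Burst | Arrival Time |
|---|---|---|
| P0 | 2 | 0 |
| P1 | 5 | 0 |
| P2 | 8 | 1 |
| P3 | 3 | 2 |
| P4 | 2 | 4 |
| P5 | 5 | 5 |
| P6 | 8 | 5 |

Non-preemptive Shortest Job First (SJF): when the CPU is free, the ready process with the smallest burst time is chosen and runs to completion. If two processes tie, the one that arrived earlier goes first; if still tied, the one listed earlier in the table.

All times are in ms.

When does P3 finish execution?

Timeline: | P0 0-2 | P3 2-5 | P4 5-7 | P1 7-12 | P5 12-17 | P2 17-25 | P6 25-33 |
Completion: P0=2  P1=12  P2=25  P3=5  P4=7  P5=17  P6=33
Turnaround (C−A): P0=2  P1=12  P2=24  P3=3  P4=3  P5=12  P6=28

5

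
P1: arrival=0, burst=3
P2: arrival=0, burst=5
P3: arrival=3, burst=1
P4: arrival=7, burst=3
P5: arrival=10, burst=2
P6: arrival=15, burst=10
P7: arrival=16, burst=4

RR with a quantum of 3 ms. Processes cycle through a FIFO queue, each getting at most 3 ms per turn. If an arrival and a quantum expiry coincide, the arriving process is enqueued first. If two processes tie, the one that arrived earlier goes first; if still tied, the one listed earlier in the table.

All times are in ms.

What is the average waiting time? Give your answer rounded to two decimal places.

2.86

Schedule: | P1 0-3 | P2 3-6 | P3 6-7 | P2 7-9 | P4 9-12 | P5 12-14 | idle 14-15 | P6 15-18 | P7 18-21 | P6 21-24 | P7 24-25 | P6 25-29 |
Completion: P1=3  P2=9  P3=7  P4=12  P5=14  P6=29  P7=25
Turnaround (C−A): P1=3  P2=9  P3=4  P4=5  P5=4  P6=14  P7=9
Waiting times: P1=0, P2=4, P3=3, P4=2, P5=2, P6=4, P7=5
Average waiting = (0+4+3+2+2+4+5) / 7 = 20/7 = 2.86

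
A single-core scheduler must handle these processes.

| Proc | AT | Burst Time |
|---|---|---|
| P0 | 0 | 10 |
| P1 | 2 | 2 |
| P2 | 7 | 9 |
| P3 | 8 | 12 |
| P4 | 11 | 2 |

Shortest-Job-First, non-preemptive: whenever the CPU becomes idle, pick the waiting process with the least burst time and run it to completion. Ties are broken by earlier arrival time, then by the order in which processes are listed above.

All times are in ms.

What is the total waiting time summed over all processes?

31

Timeline: | P0 0-10 | P1 10-12 | P4 12-14 | P2 14-23 | P3 23-35 |
Completion: P0=10  P1=12  P2=23  P3=35  P4=14
Turnaround (C−A): P0=10  P1=10  P2=16  P3=27  P4=3
Waiting = turnaround − burst: P0=0, P1=8, P2=7, P3=15, P4=1
Total waiting = 0 + 8 + 7 + 15 + 1 = 31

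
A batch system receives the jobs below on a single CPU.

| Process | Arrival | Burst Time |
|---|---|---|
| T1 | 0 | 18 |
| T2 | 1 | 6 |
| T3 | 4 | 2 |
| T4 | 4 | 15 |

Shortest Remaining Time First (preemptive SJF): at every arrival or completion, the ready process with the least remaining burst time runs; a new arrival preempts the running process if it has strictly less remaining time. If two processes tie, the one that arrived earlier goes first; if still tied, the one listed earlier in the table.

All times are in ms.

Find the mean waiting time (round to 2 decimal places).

7.50

Schedule: | T1 0-1 | T2 1-4 | T3 4-6 | T2 6-9 | T4 9-24 | T1 24-41 |
Completion: T1=41  T2=9  T3=6  T4=24
Turnaround (C−A): T1=41  T2=8  T3=2  T4=20
Waiting times: T1=23, T2=2, T3=0, T4=5
Average waiting = (23+2+0+5) / 4 = 30/4 = 7.50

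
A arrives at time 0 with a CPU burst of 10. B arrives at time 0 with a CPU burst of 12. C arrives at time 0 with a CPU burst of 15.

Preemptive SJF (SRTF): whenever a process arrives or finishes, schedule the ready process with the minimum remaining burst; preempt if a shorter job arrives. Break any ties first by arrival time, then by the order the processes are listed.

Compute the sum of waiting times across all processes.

32

Timeline: | A 0-10 | B 10-22 | C 22-37 |
Completion: A=10  B=22  C=37
Waiting = turnaround − burst: A=0, B=10, C=22
Total waiting = 0 + 10 + 22 = 32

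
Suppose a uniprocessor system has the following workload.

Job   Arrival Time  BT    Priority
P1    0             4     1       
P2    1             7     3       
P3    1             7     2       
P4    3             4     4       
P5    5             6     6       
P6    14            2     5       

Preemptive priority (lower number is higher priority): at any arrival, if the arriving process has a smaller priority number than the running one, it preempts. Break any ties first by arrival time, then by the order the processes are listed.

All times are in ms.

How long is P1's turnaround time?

4

Gantt: | P1 0-4 | P3 4-11 | P2 11-18 | P4 18-22 | P6 22-24 | P5 24-30 |
Completion: P1=4  P2=18  P3=11  P4=22  P5=30  P6=24
Turnaround(P1) = completion − arrival = 4 − 0 = 4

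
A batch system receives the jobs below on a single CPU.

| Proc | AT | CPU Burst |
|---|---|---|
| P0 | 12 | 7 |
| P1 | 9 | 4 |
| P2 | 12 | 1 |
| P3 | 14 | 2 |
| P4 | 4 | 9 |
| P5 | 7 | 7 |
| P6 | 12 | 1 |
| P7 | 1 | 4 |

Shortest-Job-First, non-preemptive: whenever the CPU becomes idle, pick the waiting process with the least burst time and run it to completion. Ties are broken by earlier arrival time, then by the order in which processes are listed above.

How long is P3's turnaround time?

Timeline: | idle 0-1 | P7 1-5 | P4 5-14 | P2 14-15 | P6 15-16 | P3 16-18 | P1 18-22 | P5 22-29 | P0 29-36 |
Completion: P0=36  P1=22  P2=15  P3=18  P4=14  P5=29  P6=16  P7=5
Turnaround (C−A): P0=24  P1=13  P2=3  P3=4  P4=10  P5=22  P6=4  P7=4
Turnaround(P3) = completion − arrival = 18 − 14 = 4

4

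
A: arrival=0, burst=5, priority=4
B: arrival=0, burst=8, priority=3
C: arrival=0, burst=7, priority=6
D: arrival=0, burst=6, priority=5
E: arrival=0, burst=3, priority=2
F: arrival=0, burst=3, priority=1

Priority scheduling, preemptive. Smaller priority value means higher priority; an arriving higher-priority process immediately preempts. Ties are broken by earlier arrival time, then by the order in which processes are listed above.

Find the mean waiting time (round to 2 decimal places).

Timeline: | F 0-3 | E 3-6 | B 6-14 | A 14-19 | D 19-25 | C 25-32 |
Completion: A=19  B=14  C=32  D=25  E=6  F=3
Turnaround (C−A): A=19  B=14  C=32  D=25  E=6  F=3
Waiting times: A=14, B=6, C=25, D=19, E=3, F=0
Average waiting = (14+6+25+19+3+0) / 6 = 67/6 = 11.17

11.17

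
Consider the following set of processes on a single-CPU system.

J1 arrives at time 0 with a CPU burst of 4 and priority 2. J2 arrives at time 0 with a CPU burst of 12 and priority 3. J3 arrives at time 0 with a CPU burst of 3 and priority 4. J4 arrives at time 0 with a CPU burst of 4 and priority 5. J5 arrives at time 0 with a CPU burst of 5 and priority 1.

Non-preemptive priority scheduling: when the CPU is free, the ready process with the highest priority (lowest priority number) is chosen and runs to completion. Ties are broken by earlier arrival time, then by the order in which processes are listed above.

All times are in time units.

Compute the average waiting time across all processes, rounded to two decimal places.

Gantt: | J5 0-5 | J1 5-9 | J2 9-21 | J3 21-24 | J4 24-28 |
Completion: J1=9  J2=21  J3=24  J4=28  J5=5
Turnaround (C−A): J1=9  J2=21  J3=24  J4=28  J5=5
Waiting times: J1=5, J2=9, J3=21, J4=24, J5=0
Average waiting = (5+9+21+24+0) / 5 = 59/5 = 11.80

11.80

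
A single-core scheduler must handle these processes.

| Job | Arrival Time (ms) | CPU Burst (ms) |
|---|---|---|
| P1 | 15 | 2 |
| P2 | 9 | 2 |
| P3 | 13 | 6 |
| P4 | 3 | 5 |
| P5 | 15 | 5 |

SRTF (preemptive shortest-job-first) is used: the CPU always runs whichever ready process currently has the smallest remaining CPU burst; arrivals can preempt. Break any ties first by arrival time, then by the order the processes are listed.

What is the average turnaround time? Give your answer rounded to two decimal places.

Gantt: | idle 0-3 | P4 3-8 | idle 8-9 | P2 9-11 | idle 11-13 | P3 13-15 | P1 15-17 | P3 17-21 | P5 21-26 |
Completion: P1=17  P2=11  P3=21  P4=8  P5=26
Turnaround times: P1=2, P2=2, P3=8, P4=5, P5=11
Average turnaround = (2+2+8+5+11) / 5 = 28/5 = 5.60

5.60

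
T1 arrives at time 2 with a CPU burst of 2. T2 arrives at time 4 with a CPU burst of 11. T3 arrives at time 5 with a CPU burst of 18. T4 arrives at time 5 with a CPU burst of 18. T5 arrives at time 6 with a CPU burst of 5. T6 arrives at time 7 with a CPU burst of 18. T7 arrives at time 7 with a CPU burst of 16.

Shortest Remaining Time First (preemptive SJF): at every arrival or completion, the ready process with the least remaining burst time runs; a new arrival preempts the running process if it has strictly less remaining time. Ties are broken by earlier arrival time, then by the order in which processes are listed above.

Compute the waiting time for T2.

5

Schedule: | idle 0-2 | T1 2-4 | T2 4-6 | T5 6-11 | T2 11-20 | T7 20-36 | T3 36-54 | T4 54-72 | T6 72-90 |
Completion: T1=4  T2=20  T3=54  T4=72  T5=11  T6=90  T7=36
Turnaround (C−A): T1=2  T2=16  T3=49  T4=67  T5=5  T6=83  T7=29
Waiting(T2) = turnaround − burst = 16 − 11 = 5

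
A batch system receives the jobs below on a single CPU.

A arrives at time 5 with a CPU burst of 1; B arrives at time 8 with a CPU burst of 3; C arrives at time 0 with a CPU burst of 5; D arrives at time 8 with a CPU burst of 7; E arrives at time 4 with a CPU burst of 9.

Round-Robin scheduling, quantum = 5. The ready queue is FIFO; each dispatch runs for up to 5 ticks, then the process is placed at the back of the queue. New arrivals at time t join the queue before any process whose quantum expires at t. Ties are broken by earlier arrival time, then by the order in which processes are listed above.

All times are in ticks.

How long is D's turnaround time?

Timeline: | C 0-5 | E 5-10 | A 10-11 | B 11-14 | D 14-19 | E 19-23 | D 23-25 |
Completion: A=11  B=14  C=5  D=25  E=23
Turnaround(D) = completion − arrival = 25 − 8 = 17

17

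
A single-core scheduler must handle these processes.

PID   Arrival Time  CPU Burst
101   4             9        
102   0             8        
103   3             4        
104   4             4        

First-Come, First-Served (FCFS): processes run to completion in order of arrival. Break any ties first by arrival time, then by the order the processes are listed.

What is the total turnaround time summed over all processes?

Schedule: | 102 0-8 | 103 8-12 | 101 12-21 | 104 21-25 |
Completion: 101=21  102=8  103=12  104=25
Turnaround = completion − arrival: 101=17, 102=8, 103=9, 104=21
Total turnaround = 17 + 8 + 9 + 21 = 55

55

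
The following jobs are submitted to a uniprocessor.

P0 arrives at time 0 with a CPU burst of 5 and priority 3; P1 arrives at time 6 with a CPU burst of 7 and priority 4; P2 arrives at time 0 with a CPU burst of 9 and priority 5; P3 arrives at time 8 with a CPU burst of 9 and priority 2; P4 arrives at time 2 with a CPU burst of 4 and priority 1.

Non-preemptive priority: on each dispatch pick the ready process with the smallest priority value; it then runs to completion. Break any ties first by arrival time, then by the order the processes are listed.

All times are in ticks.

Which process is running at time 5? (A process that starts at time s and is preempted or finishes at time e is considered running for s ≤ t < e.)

Schedule: | P0 0-5 | P4 5-9 | P3 9-18 | P1 18-25 | P2 25-34 |
Completion: P0=5  P1=25  P2=34  P3=18  P4=9

P4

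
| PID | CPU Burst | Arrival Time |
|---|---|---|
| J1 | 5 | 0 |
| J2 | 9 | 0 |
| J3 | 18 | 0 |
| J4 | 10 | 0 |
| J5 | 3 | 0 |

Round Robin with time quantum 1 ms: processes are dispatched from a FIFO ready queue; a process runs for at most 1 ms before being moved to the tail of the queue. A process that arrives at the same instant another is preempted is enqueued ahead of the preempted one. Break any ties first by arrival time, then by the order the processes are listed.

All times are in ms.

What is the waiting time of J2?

24

Schedule: | J1 0-1 | J2 1-2 | J3 2-3 | J4 3-4 | J5 4-5 | J1 5-6 | J2 6-7 | J3 7-8 | J4 8-9 | J5 9-10 | J1 10-11 | J2 11-12 | J3 12-13 | J4 13-14 | J5 14-15 | J1 15-16 | J2 16-17 | J3 17-18 | J4 18-19 | J1 19-20 | J2 20-21 | J3 21-22 | J4 22-23 | J2 23-24 | J3 24-25 | J4 25-26 | J2 26-27 | J3 27-28 | J4 28-29 | J2 29-30 | J3 30-31 | J4 31-32 | J2 32-33 | J3 33-34 | J4 34-35 | J3 35-36 | J4 36-37 | J3 37-45 |
Completion: J1=20  J2=33  J3=45  J4=37  J5=15
Turnaround (C−A): J1=20  J2=33  J3=45  J4=37  J5=15
Waiting(J2) = turnaround − burst = 33 − 9 = 24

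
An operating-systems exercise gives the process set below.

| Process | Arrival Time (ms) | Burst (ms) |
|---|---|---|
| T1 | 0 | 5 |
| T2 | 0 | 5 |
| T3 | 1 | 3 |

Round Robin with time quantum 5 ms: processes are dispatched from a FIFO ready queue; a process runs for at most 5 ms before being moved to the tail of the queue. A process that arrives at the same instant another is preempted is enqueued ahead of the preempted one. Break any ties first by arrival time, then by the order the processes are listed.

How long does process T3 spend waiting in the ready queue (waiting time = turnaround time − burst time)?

Timeline: | T1 0-5 | T2 5-10 | T3 10-13 |
Completion: T1=5  T2=10  T3=13
Turnaround (C−A): T1=5  T2=10  T3=12
Waiting(T3) = turnaround − burst = 12 − 3 = 9

9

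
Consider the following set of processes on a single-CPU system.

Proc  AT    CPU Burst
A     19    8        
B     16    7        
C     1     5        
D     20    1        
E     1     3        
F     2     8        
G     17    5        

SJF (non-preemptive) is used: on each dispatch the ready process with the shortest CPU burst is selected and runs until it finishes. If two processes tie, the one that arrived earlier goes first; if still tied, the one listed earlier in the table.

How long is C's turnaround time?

Gantt: | idle 0-1 | E 1-4 | C 4-9 | F 9-17 | G 17-22 | D 22-23 | B 23-30 | A 30-38 |
Completion: A=38  B=30  C=9  D=23  E=4  F=17  G=22
Turnaround (C−A): A=19  B=14  C=8  D=3  E=3  F=15  G=5
Turnaround(C) = completion − arrival = 9 − 1 = 8

8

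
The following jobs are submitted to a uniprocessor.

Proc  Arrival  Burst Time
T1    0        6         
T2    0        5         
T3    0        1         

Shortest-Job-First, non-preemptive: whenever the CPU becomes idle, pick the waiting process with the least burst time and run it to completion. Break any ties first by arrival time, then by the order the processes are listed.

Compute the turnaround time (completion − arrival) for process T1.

12

Timeline: | T3 0-1 | T2 1-6 | T1 6-12 |
Completion: T1=12  T2=6  T3=1
Turnaround(T1) = completion − arrival = 12 − 0 = 12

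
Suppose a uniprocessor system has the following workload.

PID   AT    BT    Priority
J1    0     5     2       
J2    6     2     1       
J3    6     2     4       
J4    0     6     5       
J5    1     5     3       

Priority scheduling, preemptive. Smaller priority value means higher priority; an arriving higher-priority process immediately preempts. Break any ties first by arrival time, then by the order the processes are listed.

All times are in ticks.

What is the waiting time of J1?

0

Gantt: | J1 0-5 | J5 5-6 | J2 6-8 | J5 8-12 | J3 12-14 | J4 14-20 |
Completion: J1=5  J2=8  J3=14  J4=20  J5=12
Waiting(J1) = turnaround − burst = 5 − 5 = 0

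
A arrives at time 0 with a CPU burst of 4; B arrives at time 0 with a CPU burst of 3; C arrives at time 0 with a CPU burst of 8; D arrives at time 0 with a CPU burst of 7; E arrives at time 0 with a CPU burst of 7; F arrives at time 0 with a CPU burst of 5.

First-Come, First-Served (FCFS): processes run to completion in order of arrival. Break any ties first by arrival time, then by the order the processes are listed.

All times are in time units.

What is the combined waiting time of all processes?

Schedule: | A 0-4 | B 4-7 | C 7-15 | D 15-22 | E 22-29 | F 29-34 |
Completion: A=4  B=7  C=15  D=22  E=29  F=34
Waiting = turnaround − burst: A=0, B=4, C=7, D=15, E=22, F=29
Total waiting = 0 + 4 + 7 + 15 + 22 + 29 = 77

77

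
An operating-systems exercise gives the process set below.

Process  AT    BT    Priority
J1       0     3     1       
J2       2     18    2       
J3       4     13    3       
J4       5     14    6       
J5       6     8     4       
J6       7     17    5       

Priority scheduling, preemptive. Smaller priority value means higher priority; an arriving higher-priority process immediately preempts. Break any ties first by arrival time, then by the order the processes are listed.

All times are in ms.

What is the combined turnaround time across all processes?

Gantt: | J1 0-3 | J2 3-21 | J3 21-34 | J5 34-42 | J6 42-59 | J4 59-73 |
Completion: J1=3  J2=21  J3=34  J4=73  J5=42  J6=59
Turnaround = completion − arrival: J1=3, J2=19, J3=30, J4=68, J5=36, J6=52
Total turnaround = 3 + 19 + 30 + 68 + 36 + 52 = 208

208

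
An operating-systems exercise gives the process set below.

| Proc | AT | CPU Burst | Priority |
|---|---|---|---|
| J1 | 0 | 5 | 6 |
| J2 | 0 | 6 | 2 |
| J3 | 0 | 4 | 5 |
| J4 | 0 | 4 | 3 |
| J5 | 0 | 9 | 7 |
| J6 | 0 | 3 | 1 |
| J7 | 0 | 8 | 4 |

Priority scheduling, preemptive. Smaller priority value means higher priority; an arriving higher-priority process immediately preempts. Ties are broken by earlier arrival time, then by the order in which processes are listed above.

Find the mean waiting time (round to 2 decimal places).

Gantt: | J6 0-3 | J2 3-9 | J4 9-13 | J7 13-21 | J3 21-25 | J1 25-30 | J5 30-39 |
Completion: J1=30  J2=9  J3=25  J4=13  J5=39  J6=3  J7=21
Turnaround (C−A): J1=30  J2=9  J3=25  J4=13  J5=39  J6=3  J7=21
Waiting times: J1=25, J2=3, J3=21, J4=9, J5=30, J6=0, J7=13
Average waiting = (25+3+21+9+30+0+13) / 7 = 101/7 = 14.43

14.43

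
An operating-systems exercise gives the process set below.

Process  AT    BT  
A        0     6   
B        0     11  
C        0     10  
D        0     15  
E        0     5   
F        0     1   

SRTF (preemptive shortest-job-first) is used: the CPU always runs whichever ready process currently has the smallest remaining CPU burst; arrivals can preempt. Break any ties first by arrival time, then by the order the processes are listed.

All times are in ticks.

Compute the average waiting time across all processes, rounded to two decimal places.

12.33

Schedule: | F 0-1 | E 1-6 | A 6-12 | C 12-22 | B 22-33 | D 33-48 |
Completion: A=12  B=33  C=22  D=48  E=6  F=1
Waiting times: A=6, B=22, C=12, D=33, E=1, F=0
Average waiting = (6+22+12+33+1+0) / 6 = 74/6 = 12.33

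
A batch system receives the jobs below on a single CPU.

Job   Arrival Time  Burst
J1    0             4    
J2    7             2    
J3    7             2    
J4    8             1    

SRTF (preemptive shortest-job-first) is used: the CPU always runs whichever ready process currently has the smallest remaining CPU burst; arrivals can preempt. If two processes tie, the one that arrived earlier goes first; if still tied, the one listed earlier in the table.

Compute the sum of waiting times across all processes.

Gantt: | J1 0-4 | idle 4-7 | J2 7-9 | J4 9-10 | J3 10-12 |
Completion: J1=4  J2=9  J3=12  J4=10
Waiting = turnaround − burst: J1=0, J2=0, J3=3, J4=1
Total waiting = 0 + 0 + 3 + 1 = 4

4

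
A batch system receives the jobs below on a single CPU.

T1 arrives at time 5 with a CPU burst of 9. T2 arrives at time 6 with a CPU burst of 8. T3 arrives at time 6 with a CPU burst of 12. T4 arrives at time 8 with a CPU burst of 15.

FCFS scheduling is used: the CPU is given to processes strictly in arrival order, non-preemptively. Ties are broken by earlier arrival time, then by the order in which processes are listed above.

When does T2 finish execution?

22

Gantt: | idle 0-5 | T1 5-14 | T2 14-22 | T3 22-34 | T4 34-49 |
Completion: T1=14  T2=22  T3=34  T4=49
Turnaround (C−A): T1=9  T2=16  T3=28  T4=41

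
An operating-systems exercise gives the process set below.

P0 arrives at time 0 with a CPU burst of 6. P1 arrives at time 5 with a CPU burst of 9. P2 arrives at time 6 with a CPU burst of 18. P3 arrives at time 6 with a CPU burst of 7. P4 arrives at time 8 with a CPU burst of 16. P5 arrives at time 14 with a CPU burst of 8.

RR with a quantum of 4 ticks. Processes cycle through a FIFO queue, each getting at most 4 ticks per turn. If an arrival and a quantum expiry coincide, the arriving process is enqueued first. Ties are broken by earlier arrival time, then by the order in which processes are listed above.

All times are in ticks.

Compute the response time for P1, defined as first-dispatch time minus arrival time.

Gantt: | P0 0-6 | P1 6-10 | P2 10-14 | P3 14-18 | P4 18-22 | P1 22-26 | P5 26-30 | P2 30-34 | P3 34-37 | P4 37-41 | P1 41-42 | P5 42-46 | P2 46-50 | P4 50-54 | P2 54-58 | P4 58-62 | P2 62-64 |
Completion: P0=6  P1=42  P2=64  P3=37  P4=62  P5=46
Response(P1) = first start − arrival = 6 − 5 = 1

1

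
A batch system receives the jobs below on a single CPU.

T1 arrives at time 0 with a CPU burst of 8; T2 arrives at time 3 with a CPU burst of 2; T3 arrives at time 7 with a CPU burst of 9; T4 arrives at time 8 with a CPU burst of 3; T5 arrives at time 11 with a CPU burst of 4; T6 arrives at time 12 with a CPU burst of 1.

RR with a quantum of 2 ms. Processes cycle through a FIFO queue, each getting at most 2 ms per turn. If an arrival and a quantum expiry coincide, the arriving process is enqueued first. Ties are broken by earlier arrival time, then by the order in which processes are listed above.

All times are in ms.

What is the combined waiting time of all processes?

Gantt: | T1 0-4 | T2 4-6 | T1 6-8 | T3 8-10 | T4 10-12 | T1 12-14 | T3 14-16 | T5 16-18 | T6 18-19 | T4 19-20 | T3 20-22 | T5 22-24 | T3 24-27 |
Completion: T1=14  T2=6  T3=27  T4=20  T5=24  T6=19
Waiting = turnaround − burst: T1=6, T2=1, T3=11, T4=9, T5=9, T6=6
Total waiting = 6 + 1 + 11 + 9 + 9 + 6 = 42

42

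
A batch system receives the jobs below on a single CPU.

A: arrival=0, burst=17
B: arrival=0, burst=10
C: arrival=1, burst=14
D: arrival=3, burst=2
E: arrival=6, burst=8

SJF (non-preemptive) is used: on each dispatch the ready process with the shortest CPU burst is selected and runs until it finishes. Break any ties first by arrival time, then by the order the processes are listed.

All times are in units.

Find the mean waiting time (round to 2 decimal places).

Schedule: | B 0-10 | D 10-12 | E 12-20 | C 20-34 | A 34-51 |
Completion: A=51  B=10  C=34  D=12  E=20
Turnaround (C−A): A=51  B=10  C=33  D=9  E=14
Waiting times: A=34, B=0, C=19, D=7, E=6
Average waiting = (34+0+19+7+6) / 5 = 66/5 = 13.20

13.20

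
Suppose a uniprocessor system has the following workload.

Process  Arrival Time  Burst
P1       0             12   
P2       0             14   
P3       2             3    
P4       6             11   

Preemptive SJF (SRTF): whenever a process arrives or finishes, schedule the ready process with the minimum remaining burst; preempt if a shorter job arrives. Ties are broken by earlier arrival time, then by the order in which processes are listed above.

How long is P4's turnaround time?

Gantt: | P1 0-2 | P3 2-5 | P1 5-15 | P4 15-26 | P2 26-40 |
Completion: P1=15  P2=40  P3=5  P4=26
Turnaround (C−A): P1=15  P2=40  P3=3  P4=20
Turnaround(P4) = completion − arrival = 26 − 6 = 20

20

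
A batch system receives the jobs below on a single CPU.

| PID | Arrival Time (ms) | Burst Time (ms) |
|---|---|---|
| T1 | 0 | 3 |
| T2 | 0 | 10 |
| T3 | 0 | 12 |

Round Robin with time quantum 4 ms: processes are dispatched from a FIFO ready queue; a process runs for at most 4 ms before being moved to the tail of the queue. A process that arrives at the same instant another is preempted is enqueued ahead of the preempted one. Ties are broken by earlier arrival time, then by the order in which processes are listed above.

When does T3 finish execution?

25

Schedule: | T1 0-3 | T2 3-7 | T3 7-11 | T2 11-15 | T3 15-19 | T2 19-21 | T3 21-25 |
Completion: T1=3  T2=21  T3=25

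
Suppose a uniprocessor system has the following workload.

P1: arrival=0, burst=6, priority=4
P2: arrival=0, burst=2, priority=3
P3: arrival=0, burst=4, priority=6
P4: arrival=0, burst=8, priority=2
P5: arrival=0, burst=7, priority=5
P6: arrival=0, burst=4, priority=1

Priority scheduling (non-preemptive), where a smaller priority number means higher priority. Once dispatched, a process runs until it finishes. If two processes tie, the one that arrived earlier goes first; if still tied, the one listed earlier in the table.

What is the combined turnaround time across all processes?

Gantt: | P6 0-4 | P4 4-12 | P2 12-14 | P1 14-20 | P5 20-27 | P3 27-31 |
Completion: P1=20  P2=14  P3=31  P4=12  P5=27  P6=4
Turnaround = completion − arrival: P1=20, P2=14, P3=31, P4=12, P5=27, P6=4
Total turnaround = 20 + 14 + 31 + 12 + 27 + 4 = 108

108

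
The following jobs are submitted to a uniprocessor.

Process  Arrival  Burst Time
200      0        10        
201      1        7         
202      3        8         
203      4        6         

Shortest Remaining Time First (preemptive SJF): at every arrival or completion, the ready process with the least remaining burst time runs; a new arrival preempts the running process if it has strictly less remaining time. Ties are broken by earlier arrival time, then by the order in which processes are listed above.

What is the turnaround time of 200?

31

Timeline: | 200 0-1 | 201 1-8 | 203 8-14 | 202 14-22 | 200 22-31 |
Completion: 200=31  201=8  202=22  203=14
Turnaround(200) = completion − arrival = 31 − 0 = 31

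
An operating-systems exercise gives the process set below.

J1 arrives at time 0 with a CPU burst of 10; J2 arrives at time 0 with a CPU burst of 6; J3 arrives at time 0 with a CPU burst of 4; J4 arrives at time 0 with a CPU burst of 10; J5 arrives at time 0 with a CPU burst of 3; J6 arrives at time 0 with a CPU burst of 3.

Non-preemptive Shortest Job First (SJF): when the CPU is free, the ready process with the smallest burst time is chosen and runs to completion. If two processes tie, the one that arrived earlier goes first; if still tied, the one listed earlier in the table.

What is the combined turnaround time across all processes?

97

Schedule: | J5 0-3 | J6 3-6 | J3 6-10 | J2 10-16 | J1 16-26 | J4 26-36 |
Completion: J1=26  J2=16  J3=10  J4=36  J5=3  J6=6
Turnaround = completion − arrival: J1=26, J2=16, J3=10, J4=36, J5=3, J6=6
Total turnaround = 26 + 16 + 10 + 36 + 3 + 6 = 97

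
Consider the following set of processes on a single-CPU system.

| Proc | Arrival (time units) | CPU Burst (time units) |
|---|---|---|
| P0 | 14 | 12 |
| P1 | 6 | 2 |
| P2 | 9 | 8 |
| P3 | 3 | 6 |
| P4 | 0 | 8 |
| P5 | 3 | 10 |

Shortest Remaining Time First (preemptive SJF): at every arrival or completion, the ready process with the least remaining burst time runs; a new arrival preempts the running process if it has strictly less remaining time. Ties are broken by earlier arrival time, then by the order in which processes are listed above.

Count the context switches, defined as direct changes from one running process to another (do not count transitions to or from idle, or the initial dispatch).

Timeline: | P4 0-8 | P1 8-10 | P3 10-16 | P2 16-24 | P5 24-34 | P0 34-46 |
Completion: P0=46  P1=10  P2=24  P3=16  P4=8  P5=34
Turnaround (C−A): P0=32  P1=4  P2=15  P3=13  P4=8  P5=31

5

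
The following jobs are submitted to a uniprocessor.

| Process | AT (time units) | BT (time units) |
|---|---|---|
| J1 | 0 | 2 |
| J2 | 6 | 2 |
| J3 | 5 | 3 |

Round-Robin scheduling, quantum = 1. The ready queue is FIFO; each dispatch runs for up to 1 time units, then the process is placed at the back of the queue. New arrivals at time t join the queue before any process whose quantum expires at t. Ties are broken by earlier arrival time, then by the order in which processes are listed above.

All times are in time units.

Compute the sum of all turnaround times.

10

Timeline: | J1 0-2 | idle 2-5 | J3 5-6 | J2 6-7 | J3 7-8 | J2 8-9 | J3 9-10 |
Completion: J1=2  J2=9  J3=10
Turnaround (C−A): J1=2  J2=3  J3=5
Turnaround = completion − arrival: J1=2, J2=3, J3=5
Total turnaround = 2 + 3 + 5 = 10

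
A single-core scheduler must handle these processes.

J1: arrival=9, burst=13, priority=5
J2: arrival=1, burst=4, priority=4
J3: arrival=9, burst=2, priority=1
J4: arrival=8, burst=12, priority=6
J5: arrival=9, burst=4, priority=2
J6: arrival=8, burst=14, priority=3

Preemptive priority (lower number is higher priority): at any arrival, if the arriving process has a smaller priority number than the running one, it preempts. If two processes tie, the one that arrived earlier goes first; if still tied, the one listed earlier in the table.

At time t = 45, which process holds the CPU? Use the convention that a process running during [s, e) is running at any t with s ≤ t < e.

J4

Gantt: | idle 0-1 | J2 1-5 | idle 5-8 | J6 8-9 | J3 9-11 | J5 11-15 | J6 15-28 | J1 28-41 | J4 41-53 |
Completion: J1=41  J2=5  J3=11  J4=53  J5=15  J6=28
Turnaround (C−A): J1=32  J2=4  J3=2  J4=45  J5=6  J6=20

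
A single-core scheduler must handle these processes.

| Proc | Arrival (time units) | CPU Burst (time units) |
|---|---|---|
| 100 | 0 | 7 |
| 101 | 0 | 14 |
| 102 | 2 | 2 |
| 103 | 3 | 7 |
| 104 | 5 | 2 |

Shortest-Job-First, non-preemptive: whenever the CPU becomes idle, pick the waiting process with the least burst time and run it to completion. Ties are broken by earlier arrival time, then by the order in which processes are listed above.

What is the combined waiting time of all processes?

35

Timeline: | 100 0-7 | 102 7-9 | 104 9-11 | 103 11-18 | 101 18-32 |
Completion: 100=7  101=32  102=9  103=18  104=11
Turnaround (C−A): 100=7  101=32  102=7  103=15  104=6
Waiting = turnaround − burst: 100=0, 101=18, 102=5, 103=8, 104=4
Total waiting = 0 + 18 + 5 + 8 + 4 = 35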